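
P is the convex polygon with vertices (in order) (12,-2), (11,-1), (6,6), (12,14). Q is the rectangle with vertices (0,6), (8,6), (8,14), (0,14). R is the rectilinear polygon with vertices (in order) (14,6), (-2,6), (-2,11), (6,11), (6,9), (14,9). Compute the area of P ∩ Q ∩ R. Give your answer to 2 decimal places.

The intersection is the polygon with vertices (8,6), (6,6), (8,8.667).
By the shoelace formula its area is 2.67.

2.67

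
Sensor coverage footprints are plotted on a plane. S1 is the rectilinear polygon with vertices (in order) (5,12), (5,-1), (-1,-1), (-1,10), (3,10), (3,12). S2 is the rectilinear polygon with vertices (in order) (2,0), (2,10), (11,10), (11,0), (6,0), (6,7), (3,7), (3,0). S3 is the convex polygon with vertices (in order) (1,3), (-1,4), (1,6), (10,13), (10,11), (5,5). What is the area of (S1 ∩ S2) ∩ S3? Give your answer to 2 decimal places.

6.08

The region (S1 ∩ S2) ∩ S3 is the polygon with vertices (3,7), (3,4), (2,3.5), (2,6.778), (5,9.111), (5,7).
By the shoelace formula its area is 6.08.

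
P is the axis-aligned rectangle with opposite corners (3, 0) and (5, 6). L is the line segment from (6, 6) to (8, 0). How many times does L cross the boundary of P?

0

The segment lies entirely outside P and never meets its boundary.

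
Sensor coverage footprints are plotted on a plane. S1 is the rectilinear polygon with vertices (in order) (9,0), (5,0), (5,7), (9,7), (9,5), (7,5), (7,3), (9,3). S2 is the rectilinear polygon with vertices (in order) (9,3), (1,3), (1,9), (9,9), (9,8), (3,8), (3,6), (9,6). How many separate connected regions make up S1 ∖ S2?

2

S1 ∖ S2 splits into 2 disjoint pieces (area 12, area 4).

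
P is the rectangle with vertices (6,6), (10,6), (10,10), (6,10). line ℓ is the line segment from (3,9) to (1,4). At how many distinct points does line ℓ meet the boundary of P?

0

The segment lies entirely outside P and never meets its boundary.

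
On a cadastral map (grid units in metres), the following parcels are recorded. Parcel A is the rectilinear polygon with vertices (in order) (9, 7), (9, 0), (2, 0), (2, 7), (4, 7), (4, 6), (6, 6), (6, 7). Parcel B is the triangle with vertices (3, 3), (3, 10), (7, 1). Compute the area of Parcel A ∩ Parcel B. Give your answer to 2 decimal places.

The intersection is the polygon with vertices (4,7), (4,6), (4.778,6), (7,1), (3,3), (3,7).
By the shoelace formula its area is 11.44.

11.44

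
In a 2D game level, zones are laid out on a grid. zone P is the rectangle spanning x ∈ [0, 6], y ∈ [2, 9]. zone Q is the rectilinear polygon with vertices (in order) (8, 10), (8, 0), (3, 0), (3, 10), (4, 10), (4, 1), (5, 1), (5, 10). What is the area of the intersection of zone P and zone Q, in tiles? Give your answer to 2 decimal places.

14.00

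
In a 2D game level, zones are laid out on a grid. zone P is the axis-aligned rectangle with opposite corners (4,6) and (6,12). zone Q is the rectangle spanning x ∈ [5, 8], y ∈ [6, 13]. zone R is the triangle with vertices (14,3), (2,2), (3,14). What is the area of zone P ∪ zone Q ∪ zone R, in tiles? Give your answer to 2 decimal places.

By inclusion–exclusion:
Individual areas: |zone P| = 12, |zone Q| = 21, |zone R| = 71.5.
|zone P∩zone Q|: x∈[5,6], y∈[6,12] → 1·6 = 6.
|zone P∩zone R| = 11.5.
|zone Q∩zone R| = 13.5.
|zone P∩zone Q∩zone R| = 5.5.
|zone P ∪ zone Q ∪ zone R| = 104.5 − 31 + 5.5 = 79.00.

79.00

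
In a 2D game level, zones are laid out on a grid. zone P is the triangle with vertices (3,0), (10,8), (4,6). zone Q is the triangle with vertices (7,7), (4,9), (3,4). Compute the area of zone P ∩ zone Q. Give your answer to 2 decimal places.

The intersection is the polygon with vertices (4,6), (7,7), (3.762,4.571).
By the shoelace formula its area is 2.02.

2.02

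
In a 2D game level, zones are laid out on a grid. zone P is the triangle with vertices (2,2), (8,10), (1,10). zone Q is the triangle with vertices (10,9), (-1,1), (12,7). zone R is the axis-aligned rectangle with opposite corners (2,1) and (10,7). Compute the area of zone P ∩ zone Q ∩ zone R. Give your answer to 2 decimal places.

The intersection is the polygon with vertices (2,2.385), (2,3.182), (3.95,4.6), (2.441,2.588).
By the shoelace formula its area is 1.07.

1.07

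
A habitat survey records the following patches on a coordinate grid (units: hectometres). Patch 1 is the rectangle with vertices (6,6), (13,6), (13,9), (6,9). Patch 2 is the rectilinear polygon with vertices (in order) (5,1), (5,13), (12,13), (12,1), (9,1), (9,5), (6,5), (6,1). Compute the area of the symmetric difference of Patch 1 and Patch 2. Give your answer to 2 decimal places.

57.00

|Patch 1| = 21, |Patch 2| = 72, |Patch 1∩Patch 2| = 18.
|Patch 1 △ Patch 2| = |Patch 1| + |Patch 2| − 2·|Patch 1∩Patch 2| = 21 + 72 − 36 = 57.00.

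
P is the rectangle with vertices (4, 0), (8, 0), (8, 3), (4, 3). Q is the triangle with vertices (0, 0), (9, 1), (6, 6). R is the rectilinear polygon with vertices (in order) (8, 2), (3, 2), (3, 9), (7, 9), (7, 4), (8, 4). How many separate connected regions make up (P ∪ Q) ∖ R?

2

(P ∪ Q) ∖ R splits into 2 disjoint pieces (area 14.5, area 0.0333).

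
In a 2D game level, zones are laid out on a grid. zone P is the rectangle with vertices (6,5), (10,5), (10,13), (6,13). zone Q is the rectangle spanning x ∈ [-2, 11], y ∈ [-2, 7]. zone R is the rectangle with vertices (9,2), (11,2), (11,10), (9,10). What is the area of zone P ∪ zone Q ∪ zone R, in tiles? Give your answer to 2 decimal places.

By inclusion–exclusion:
Individual areas: |zone P| = 32, |zone Q| = 117, |zone R| = 16.
|zone P∩zone Q|: x∈[6,10], y∈[5,7] → 4·2 = 8.
|zone P∩zone R|: x∈[9,10], y∈[5,10] → 1·5 = 5.
|zone Q∩zone R|: x∈[9,11], y∈[2,7] → 2·5 = 10.
|zone P∩zone Q∩zone R| = 2.
|zone P ∪ zone Q ∪ zone R| = 165 − 23 + 2 = 144.00.

144.00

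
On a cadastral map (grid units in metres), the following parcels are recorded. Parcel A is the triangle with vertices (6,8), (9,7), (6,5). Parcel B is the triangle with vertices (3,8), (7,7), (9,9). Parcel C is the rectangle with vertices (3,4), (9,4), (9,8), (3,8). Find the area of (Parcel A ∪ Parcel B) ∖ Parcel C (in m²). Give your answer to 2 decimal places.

|Parcel A ∪ Parcel B| = 8.625.
|(Parcel A ∪ Parcel B) ∩ Parcel C| = 6.125.
|(Parcel A ∪ Parcel B) ∖ Parcel C| = 8.625 − 6.125 = 2.50.

2.50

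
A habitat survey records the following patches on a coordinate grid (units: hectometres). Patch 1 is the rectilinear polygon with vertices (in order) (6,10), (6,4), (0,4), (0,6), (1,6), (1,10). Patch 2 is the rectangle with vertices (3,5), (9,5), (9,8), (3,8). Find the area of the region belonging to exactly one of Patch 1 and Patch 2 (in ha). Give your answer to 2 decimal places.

32.00

|Patch 1| = 32, |Patch 2| = 18, |Patch 1∩Patch 2| = 9.
|Patch 1 △ Patch 2| = |Patch 1| + |Patch 2| − 2·|Patch 1∩Patch 2| = 32 + 18 − 18 = 32.00.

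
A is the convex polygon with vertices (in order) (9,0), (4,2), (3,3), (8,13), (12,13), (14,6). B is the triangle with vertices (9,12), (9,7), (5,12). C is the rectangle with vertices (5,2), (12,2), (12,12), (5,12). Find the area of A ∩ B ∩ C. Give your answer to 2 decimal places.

7.60

The intersection is the polygon with vertices (9,12), (9,7), (6.538,10.077), (7.5,12).
By the shoelace formula its area is 7.60.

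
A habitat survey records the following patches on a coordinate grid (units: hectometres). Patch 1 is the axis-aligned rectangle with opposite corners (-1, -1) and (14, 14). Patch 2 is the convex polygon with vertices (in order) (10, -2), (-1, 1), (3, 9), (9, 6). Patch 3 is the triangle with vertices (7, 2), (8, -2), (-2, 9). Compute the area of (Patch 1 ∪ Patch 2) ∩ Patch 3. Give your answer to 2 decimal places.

14.20

The region (Patch 1 ∪ Patch 2) ∩ Patch 3 is the polygon with vertices (7.341,-1.275), (-1,7.9), (-1,8.222), (7,2), (7.854,-1.415).
By the shoelace formula its area is 14.20.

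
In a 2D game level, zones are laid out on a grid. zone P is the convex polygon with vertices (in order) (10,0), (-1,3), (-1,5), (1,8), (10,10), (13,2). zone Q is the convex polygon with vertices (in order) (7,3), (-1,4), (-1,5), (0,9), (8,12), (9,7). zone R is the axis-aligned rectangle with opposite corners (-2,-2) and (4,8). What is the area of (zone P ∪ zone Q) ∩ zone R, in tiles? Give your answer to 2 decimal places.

27.28

The region (zone P ∪ zone Q) ∩ zone R is the polygon with vertices (-1,4), (-1,5), (-0.25,8), (4,8), (4,1.636), (-1,3).
By the shoelace formula its area is 27.28.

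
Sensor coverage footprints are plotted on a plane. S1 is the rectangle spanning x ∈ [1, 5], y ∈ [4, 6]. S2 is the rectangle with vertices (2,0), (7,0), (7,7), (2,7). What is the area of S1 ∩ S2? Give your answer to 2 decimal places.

6.00

|S1∩S2|: x∈[2,5], y∈[4,6] → 3·2 = 6.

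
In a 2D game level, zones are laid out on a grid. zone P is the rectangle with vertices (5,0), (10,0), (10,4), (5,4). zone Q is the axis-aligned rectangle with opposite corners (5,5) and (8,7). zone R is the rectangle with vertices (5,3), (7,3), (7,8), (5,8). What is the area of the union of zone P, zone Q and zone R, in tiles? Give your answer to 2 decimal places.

By inclusion–exclusion:
Individual areas: |zone P| = 20, |zone Q| = 6, |zone R| = 10.
|zone P∩zone Q| = 0 (no overlap).
|zone P∩zone R|: x∈[5,7], y∈[3,4] → 2·1 = 2.
|zone Q∩zone R|: x∈[5,7], y∈[5,7] → 2·2 = 4.
|zone P∩zone Q∩zone R| = 0.
|zone P ∪ zone Q ∪ zone R| = 36 − 6 + 0 = 30.00.

30.00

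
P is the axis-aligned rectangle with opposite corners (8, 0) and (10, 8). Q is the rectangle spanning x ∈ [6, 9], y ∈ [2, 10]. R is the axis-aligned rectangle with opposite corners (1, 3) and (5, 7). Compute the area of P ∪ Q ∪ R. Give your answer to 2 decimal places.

50.00

By inclusion–exclusion:
Individual areas: |P| = 16, |Q| = 24, |R| = 16.
|P∩Q|: x∈[8,9], y∈[2,8] → 1·6 = 6.
|P∩R| = 0 (no overlap).
|Q∩R| = 0 (no overlap).
|P∩Q∩R| = 0.
|P ∪ Q ∪ R| = 56 − 6 + 0 = 50.00.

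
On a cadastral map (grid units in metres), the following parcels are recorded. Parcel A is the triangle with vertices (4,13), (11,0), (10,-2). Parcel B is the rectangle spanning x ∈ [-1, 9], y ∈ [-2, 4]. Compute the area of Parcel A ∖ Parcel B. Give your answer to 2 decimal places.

11.07

|Parcel A| = 13.5, |Parcel A∩Parcel B| = 2.428.
|Parcel A ∖ Parcel B| = |Parcel A| − |Parcel A∩Parcel B| = 13.5 − 2.428 = 11.07.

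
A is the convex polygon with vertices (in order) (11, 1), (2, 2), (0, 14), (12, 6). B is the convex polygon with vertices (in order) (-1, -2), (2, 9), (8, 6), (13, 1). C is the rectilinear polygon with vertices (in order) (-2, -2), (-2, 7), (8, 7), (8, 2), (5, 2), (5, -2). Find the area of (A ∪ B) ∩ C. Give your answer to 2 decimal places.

54.19

The region (A ∪ B) ∩ C is the polygon with vertices (-1,-2), (1.276,6.345), (1.167,7), (8,7), (8,2), (5,2), (5,-0.714).
By the shoelace formula its area is 54.19.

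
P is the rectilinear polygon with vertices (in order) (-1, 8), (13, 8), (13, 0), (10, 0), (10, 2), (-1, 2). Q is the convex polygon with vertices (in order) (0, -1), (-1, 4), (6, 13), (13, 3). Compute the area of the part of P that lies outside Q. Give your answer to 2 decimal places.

23.00

|P| = 90, |P∩Q| = 67.0028.
|P ∖ Q| = |P| − |P∩Q| = 90 − 67.0028 = 23.00.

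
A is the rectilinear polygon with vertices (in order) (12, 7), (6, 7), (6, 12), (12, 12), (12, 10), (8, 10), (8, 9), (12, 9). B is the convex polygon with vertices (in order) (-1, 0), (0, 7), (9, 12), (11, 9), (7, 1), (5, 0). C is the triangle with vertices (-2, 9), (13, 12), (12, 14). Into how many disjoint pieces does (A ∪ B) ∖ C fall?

2

(A ∪ B) ∖ C splits into 2 disjoint pieces (area 94.3667, area 0.0286).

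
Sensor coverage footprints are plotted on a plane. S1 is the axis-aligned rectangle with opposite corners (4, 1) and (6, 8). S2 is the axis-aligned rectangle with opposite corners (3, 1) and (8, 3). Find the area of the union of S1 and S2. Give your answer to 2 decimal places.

By inclusion–exclusion:
Individual areas: |S1| = 14, |S2| = 10.
|S1∩S2|: x∈[4,6], y∈[1,3] → 2·2 = 4.
|S1 ∪ S2| = 24 − 4 = 20.00.

20.00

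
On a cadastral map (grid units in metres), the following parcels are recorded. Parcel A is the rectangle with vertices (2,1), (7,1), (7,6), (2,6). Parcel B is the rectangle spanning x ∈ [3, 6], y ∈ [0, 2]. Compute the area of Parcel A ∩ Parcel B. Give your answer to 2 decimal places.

|Parcel A∩Parcel B|: x∈[3,6], y∈[1,2] → 3·1 = 3.

3.00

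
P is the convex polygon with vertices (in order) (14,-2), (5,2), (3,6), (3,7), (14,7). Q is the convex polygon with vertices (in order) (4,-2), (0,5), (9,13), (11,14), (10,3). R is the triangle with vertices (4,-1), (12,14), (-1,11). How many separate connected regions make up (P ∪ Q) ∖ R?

(P ∪ Q) ∖ R splits into 2 disjoint pieces (area 70.6398, area 0.0964).

2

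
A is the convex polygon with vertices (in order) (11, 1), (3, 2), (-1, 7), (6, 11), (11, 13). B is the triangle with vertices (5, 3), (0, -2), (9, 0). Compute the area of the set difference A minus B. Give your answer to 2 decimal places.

|A| = 93, |A∩B| = 1.9444.
|A ∖ B| = |A| − |A∩B| = 93 − 1.9444 = 91.06.

91.06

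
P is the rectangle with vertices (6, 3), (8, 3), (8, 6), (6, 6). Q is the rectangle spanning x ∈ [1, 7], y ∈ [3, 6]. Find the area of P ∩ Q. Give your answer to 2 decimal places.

|P∩Q|: x∈[6,7], y∈[3,6] → 1·3 = 3.

3.00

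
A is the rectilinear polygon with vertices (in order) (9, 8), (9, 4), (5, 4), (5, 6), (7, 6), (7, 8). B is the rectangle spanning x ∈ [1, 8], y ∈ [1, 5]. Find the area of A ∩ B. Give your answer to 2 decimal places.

3.00

The intersection is the polygon with vertices (5,4), (5,5), (8,5), (8,4).
By the shoelace formula its area is 3.00.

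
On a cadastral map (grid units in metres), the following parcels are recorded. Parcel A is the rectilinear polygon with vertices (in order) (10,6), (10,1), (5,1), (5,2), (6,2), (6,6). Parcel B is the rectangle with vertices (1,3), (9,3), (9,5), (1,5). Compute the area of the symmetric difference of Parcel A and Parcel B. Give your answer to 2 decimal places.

|Parcel A| = 21, |Parcel B| = 16, |Parcel A∩Parcel B| = 6.
|Parcel A △ Parcel B| = |Parcel A| + |Parcel B| − 2·|Parcel A∩Parcel B| = 21 + 16 − 12 = 25.00.

25.00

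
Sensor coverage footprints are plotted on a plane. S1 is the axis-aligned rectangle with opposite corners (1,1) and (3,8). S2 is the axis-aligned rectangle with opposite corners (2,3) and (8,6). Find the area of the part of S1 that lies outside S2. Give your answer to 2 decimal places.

|S1∩S2|: x∈[2,3], y∈[3,6] → 1·3 = 3.
|S1| = 14.
|S1 ∖ S2| = |S1| − |S1∩S2| = 14 − 3 = 11.00.

11.00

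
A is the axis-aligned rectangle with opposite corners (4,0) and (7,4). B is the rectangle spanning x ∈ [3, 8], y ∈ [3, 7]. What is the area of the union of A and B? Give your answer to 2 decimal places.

29.00

By inclusion–exclusion:
Individual areas: |A| = 12, |B| = 20.
|A∩B|: x∈[4,7], y∈[3,4] → 3·1 = 3.
|A ∪ B| = 32 − 3 = 29.00.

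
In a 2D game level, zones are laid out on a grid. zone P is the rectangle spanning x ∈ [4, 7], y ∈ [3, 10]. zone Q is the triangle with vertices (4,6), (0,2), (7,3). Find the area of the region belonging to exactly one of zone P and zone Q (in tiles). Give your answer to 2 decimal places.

24.00

|zone P| = 21, |zone Q| = 12, |zone P∩zone Q| = 4.5.
|zone P △ zone Q| = |zone P| + |zone Q| − 2·|zone P∩zone Q| = 21 + 12 − 9 = 24.00.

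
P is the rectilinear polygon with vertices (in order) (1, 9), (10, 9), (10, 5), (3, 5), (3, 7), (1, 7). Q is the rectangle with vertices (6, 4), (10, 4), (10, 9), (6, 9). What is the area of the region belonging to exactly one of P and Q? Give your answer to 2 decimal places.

|P| = 32, |Q| = 20, |P∩Q| = 16.
|P △ Q| = |P| + |Q| − 2·|P∩Q| = 32 + 20 − 32 = 20.00.

20.00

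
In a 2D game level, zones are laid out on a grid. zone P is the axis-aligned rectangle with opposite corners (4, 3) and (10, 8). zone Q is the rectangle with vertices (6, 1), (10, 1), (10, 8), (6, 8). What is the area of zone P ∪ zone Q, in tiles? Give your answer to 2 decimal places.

38.00

By inclusion–exclusion:
Individual areas: |zone P| = 30, |zone Q| = 28.
|zone P∩zone Q|: x∈[6,10], y∈[3,8] → 4·5 = 20.
|zone P ∪ zone Q| = 58 − 20 = 38.00.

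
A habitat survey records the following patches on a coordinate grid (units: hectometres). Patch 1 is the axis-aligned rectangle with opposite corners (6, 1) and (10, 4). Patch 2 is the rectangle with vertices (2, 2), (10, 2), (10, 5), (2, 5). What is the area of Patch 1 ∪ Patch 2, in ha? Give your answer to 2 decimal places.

28.00

By inclusion–exclusion:
Individual areas: |Patch 1| = 12, |Patch 2| = 24.
|Patch 1∩Patch 2|: x∈[6,10], y∈[2,4] → 4·2 = 8.
|Patch 1 ∪ Patch 2| = 36 − 8 = 28.00.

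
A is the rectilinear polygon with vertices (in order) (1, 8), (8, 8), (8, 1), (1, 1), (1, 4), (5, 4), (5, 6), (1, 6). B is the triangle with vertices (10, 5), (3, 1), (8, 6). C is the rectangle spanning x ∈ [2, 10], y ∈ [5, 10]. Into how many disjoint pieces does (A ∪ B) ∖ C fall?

(A ∪ B) ∖ C splits into 2 disjoint pieces (area 25.1429, area 2).

2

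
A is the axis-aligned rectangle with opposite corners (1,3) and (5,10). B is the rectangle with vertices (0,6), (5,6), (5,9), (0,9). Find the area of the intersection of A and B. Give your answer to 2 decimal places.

12.00

|A∩B|: x∈[1,5], y∈[6,9] → 4·3 = 12.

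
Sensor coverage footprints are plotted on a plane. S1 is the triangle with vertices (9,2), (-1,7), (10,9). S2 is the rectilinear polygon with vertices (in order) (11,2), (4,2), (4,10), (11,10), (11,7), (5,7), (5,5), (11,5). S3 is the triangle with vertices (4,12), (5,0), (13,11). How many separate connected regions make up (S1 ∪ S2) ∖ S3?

3

(S1 ∪ S2) ∖ S3 splits into 3 disjoint pieces (area 12.5227, area 0.5682, area 10.9006).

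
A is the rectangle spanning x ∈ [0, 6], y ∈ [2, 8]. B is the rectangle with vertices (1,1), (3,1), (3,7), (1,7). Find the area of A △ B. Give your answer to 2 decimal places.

|A∩B|: x∈[1,3], y∈[2,7] → 2·5 = 10.
|A △ B| = |A| + |B| − 2·|A∩B| = 36 + 12 − 20 = 28.00.

28.00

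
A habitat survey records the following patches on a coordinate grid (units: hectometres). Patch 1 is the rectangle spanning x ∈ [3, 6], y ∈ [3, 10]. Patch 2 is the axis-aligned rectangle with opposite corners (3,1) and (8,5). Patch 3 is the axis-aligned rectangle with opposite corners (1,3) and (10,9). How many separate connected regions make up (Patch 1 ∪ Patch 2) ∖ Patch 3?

2

(Patch 1 ∪ Patch 2) ∖ Patch 3 splits into 2 disjoint pieces (area 3, area 10).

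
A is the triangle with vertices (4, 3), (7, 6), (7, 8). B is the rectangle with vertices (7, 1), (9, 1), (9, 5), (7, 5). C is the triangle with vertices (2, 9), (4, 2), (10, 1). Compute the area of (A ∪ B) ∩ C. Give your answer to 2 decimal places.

|A ∪ B| = 11.
|(A ∪ B) ∩ C| = 4.33.

4.33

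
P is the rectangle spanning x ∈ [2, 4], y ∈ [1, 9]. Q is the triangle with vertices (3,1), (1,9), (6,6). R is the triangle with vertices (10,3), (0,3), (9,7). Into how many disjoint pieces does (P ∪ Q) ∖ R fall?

(P ∪ Q) ∖ R splits into 2 disjoint pieces (area 4.0333, area 13.7434).

2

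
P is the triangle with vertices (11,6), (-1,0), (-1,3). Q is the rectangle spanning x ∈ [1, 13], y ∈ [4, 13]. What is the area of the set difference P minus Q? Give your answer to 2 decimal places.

14.00

|P| = 18, |P∩Q| = 4.
|P ∖ Q| = |P| − |P∩Q| = 18 − 4 = 14.00.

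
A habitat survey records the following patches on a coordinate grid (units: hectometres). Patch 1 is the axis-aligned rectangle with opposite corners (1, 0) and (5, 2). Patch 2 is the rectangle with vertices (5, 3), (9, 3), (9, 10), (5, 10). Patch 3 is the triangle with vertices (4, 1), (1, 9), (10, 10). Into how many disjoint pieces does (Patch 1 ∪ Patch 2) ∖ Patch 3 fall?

(Patch 1 ∪ Patch 2) ∖ Patch 3 splits into 3 disjoint pieces (area 7.4792, area 10.0833, area 1.3333).

3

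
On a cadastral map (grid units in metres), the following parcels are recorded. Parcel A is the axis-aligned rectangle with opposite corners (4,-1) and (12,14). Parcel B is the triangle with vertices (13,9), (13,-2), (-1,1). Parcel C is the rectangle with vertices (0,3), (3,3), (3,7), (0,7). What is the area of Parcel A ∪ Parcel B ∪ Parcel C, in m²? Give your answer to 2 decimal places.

153.80

By inclusion–exclusion:
Individual areas: |Parcel A| = 120, |Parcel B| = 77, |Parcel C| = 12.
|Parcel A∩Parcel B| = 55.131.
|Parcel A∩Parcel C| = 0 (no overlap).
|Parcel B∩Parcel C| = 0.0714.
|Parcel A∩Parcel B∩Parcel C| = 0.
|Parcel A ∪ Parcel B ∪ Parcel C| = 209 − 55.2024 + 0 = 153.80.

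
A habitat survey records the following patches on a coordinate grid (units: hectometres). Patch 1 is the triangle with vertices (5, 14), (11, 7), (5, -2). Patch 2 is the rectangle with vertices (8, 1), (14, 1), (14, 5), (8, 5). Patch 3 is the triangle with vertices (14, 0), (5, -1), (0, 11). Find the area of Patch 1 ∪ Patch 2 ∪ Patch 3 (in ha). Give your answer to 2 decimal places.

By inclusion–exclusion:
Individual areas: |Patch 1| = 48, |Patch 2| = 24, |Patch 3| = 56.5.
|Patch 1∩Patch 2| = 2.0833.
|Patch 1∩Patch 3| = 17.6411.
|Patch 2∩Patch 3| = 8.7792.
|Patch 1∩Patch 2∩Patch 3| = 1.0725.
|Patch 1 ∪ Patch 2 ∪ Patch 3| = 128.5 − 28.5037 + 1.0725 = 101.07.

101.07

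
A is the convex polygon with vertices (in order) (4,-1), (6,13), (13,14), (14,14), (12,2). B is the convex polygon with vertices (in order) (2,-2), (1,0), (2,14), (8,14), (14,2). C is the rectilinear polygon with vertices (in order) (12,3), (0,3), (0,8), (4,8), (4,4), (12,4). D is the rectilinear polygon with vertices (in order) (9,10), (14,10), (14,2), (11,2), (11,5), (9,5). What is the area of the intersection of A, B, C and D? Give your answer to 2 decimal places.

The intersection is the polygon with vertices (12,4), (12,3), (11,3), (11,4).
By the shoelace formula its area is 1.00.

1.00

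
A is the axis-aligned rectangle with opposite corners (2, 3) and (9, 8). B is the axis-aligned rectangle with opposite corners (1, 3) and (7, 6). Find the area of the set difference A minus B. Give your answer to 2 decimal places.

|A∩B|: x∈[2,7], y∈[3,6] → 5·3 = 15.
|A| = 35.
|A ∖ B| = |A| − |A∩B| = 35 − 15 = 20.00.

20.00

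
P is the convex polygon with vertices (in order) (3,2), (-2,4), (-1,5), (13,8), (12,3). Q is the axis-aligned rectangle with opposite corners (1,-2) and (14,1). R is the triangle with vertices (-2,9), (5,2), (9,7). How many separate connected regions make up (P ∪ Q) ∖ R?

3

(P ∪ Q) ∖ R splits into 3 disjoint pieces (area 11.5941, area 24.5554, area 39).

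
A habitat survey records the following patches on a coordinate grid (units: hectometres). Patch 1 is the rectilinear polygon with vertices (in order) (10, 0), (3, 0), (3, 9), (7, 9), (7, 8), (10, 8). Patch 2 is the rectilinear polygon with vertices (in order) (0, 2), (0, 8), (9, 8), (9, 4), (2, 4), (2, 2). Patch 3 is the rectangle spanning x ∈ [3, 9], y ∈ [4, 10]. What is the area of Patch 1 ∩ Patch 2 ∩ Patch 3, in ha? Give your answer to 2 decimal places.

The intersection is the polygon with vertices (7,8), (9,8), (9,4), (3,4), (3,8).
By the shoelace formula its area is 24.00.

24.00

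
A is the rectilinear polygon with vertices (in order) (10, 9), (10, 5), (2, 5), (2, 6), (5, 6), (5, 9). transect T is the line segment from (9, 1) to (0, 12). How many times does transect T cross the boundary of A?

The segment meets the boundary at (4.909,6), (5.727,5).

2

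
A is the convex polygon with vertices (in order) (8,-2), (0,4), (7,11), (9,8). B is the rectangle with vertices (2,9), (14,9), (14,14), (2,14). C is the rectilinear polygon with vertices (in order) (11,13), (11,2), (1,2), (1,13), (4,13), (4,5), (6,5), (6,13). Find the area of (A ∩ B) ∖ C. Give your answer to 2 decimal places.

0.50

|A ∩ B| = 3.3333.
|(A ∩ B) ∩ C| = 2.8333.
|(A ∩ B) ∖ C| = 3.3333 − 2.8333 = 0.50.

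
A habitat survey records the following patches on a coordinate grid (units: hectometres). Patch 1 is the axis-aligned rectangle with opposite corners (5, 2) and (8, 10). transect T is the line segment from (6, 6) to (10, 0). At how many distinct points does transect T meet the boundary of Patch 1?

The segment meets the boundary at (8,3).

1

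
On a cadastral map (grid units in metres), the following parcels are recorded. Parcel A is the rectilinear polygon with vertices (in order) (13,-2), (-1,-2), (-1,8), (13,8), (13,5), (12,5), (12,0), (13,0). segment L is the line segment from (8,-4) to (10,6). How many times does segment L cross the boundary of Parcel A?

The segment meets the boundary at (8.4,-2).

1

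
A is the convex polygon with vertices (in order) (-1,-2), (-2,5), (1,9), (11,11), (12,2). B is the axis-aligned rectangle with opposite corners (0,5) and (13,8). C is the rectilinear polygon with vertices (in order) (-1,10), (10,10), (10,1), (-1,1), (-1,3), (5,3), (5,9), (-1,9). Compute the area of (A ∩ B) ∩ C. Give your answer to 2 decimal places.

15.00

The region (A ∩ B) ∩ C is the polygon with vertices (10,8), (10,5), (5,5), (5,8).
By the shoelace formula its area is 15.00.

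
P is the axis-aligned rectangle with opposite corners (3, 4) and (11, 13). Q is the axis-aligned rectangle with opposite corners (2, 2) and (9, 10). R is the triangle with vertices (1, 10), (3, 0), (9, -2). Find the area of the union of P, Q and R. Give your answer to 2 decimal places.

106.82

By inclusion–exclusion:
Individual areas: |P| = 72, |Q| = 56, |R| = 28.
|P∩Q|: x∈[3,9], y∈[4,10] → 6·6 = 36.
|P∩R| = 3.
|Q∩R| = 13.1833.
|P∩Q∩R| = 3.
|P ∪ Q ∪ R| = 156 − 52.1833 + 3 = 106.82.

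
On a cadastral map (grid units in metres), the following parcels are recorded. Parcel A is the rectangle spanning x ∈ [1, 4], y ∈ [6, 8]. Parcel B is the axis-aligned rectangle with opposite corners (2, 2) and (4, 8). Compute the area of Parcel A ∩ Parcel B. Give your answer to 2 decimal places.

4.00

|Parcel A∩Parcel B|: x∈[2,4], y∈[6,8] → 2·2 = 4.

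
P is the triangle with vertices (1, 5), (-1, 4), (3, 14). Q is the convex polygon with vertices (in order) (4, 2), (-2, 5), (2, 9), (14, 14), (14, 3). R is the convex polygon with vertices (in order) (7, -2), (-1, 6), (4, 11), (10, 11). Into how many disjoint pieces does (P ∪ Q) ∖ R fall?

3

(P ∪ Q) ∖ R splits into 3 disjoint pieces (area 3.0833, area 3.0476, area 51.9339).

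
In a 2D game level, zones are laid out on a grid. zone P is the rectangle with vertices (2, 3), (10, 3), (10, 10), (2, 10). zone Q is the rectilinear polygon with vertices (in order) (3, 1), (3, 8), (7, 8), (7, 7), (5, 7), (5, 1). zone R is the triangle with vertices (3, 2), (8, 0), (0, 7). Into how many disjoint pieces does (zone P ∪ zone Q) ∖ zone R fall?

(zone P ∪ zone Q) ∖ zone R splits into 3 disjoint pieces (area 0.1333, area 53.1875, area 1.2).

3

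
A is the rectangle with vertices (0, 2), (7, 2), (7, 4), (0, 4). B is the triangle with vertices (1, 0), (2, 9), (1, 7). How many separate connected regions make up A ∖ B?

A ∖ B splits into 2 disjoint pieces (area 11.3333, area 2).

2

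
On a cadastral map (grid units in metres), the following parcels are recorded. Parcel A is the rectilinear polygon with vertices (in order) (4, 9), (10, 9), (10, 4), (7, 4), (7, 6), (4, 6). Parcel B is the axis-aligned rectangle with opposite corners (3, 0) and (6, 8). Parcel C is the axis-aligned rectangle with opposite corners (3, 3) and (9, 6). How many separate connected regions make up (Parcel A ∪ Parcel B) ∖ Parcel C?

2

(Parcel A ∪ Parcel B) ∖ Parcel C splits into 2 disjoint pieces (area 22, area 9).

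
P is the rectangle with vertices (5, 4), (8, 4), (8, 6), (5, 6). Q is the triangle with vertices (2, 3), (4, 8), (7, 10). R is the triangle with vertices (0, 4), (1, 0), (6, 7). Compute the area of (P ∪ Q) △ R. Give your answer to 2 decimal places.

22.44

|P ∪ Q| = 11.5.
|(P ∪ Q) ∩ R| = 1.2794.
|(P ∪ Q) △ R| = 11.5 + 13.5 − 2.5587 = 22.44.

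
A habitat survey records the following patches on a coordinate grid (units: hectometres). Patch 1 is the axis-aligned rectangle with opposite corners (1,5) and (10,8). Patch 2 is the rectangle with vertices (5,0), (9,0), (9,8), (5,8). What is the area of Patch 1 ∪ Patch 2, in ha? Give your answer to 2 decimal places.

By inclusion–exclusion:
Individual areas: |Patch 1| = 27, |Patch 2| = 32.
|Patch 1∩Patch 2|: x∈[5,9], y∈[5,8] → 4·3 = 12.
|Patch 1 ∪ Patch 2| = 59 − 12 = 47.00.

47.00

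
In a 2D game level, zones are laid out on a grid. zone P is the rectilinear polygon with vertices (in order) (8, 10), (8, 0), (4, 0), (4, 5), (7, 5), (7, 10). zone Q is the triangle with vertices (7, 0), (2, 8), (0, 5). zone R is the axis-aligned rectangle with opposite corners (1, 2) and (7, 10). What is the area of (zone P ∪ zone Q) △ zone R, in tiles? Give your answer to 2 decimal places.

|zone P ∪ zone Q| = 36.5143.
|(zone P ∪ zone Q) ∩ zone R| = 19.4071.
|(zone P ∪ zone Q) △ zone R| = 36.5143 + 48 − 38.8143 = 45.70.

45.70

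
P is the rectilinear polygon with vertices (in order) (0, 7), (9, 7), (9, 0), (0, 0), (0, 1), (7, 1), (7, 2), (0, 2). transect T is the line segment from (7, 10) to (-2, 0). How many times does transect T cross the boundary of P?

The segment meets the boundary at (0,2.222), (4.3,7).

2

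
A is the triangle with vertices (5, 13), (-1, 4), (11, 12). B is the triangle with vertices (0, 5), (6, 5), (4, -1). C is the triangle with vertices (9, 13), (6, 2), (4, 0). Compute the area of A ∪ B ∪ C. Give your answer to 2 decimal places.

54.52

By inclusion–exclusion:
Individual areas: |A| = 30, |B| = 18, |C| = 8.
|A∩B| = 0.0577.
|A∩C| = 0.4783.
|B∩C| = 0.9423.
|A∩B∩C| = 0.
|A ∪ B ∪ C| = 56 − 1.4783 + 0 = 54.52.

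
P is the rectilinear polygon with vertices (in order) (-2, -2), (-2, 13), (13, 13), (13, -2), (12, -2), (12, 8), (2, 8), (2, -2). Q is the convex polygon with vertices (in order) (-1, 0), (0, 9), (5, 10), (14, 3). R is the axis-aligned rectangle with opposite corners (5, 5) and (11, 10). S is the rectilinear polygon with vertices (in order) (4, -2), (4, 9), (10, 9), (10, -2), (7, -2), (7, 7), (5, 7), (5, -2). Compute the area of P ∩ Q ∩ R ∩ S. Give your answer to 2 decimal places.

The intersection is the polygon with vertices (5,8), (5,9), (6.286,9), (7.571,8).
By the shoelace formula its area is 1.93.

1.93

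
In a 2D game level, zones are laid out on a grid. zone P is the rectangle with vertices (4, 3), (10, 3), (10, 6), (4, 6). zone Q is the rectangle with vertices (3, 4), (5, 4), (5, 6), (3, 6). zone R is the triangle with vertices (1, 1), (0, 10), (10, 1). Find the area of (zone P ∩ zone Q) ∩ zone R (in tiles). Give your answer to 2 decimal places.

The region (zone P ∩ zone Q) ∩ zone R is the polygon with vertices (5,4), (4,4), (4,6), (4.444,6), (5,5.5).
By the shoelace formula its area is 1.86.

1.86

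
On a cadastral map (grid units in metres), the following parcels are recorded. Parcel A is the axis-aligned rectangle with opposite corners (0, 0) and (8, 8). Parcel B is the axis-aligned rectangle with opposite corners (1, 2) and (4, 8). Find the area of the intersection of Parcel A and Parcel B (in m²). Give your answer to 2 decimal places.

|Parcel A∩Parcel B|: x∈[1,4], y∈[2,8] → 3·6 = 18.

18.00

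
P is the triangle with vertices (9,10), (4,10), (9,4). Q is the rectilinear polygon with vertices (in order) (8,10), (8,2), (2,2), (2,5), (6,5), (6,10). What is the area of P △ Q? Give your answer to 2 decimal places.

28.60

|P| = 15, |Q| = 28, |P∩Q| = 7.2.
|P △ Q| = |P| + |Q| − 2·|P∩Q| = 15 + 28 − 14.4 = 28.60.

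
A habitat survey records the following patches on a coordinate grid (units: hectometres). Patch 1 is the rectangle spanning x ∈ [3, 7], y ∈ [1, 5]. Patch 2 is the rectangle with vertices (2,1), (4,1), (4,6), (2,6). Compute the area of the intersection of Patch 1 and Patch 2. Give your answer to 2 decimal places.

4.00

|Patch 1∩Patch 2|: x∈[3,4], y∈[1,5] → 1·4 = 4.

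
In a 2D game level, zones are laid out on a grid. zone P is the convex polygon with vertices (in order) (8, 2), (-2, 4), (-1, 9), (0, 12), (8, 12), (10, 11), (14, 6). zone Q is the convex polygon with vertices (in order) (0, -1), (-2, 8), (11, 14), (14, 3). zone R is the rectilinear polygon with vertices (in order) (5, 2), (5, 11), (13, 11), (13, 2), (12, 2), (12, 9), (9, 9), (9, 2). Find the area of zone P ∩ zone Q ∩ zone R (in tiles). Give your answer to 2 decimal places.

41.17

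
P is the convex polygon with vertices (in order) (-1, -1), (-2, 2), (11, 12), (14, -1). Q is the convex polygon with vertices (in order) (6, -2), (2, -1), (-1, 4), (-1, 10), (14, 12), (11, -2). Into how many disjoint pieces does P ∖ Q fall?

P ∖ Q splits into 3 disjoint pieces (area 9.0737, area 0.1437, area 8.7183).

3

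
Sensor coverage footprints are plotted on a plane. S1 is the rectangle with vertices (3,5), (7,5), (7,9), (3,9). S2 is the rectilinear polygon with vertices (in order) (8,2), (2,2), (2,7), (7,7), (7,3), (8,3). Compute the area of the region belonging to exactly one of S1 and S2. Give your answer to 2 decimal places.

|S1| = 16, |S2| = 26, |S1∩S2| = 8.
|S1 △ S2| = |S1| + |S2| − 2·|S1∩S2| = 16 + 26 − 16 = 26.00.

26.00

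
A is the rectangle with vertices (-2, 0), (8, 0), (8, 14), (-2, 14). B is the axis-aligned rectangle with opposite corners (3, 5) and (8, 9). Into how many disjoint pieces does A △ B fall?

1

A △ B is a single connected region.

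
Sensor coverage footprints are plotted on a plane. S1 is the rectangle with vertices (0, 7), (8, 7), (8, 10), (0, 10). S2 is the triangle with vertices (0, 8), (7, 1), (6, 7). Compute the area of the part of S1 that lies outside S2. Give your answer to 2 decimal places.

|S1| = 24, |S1∩S2| = 2.5.
|S1 ∖ S2| = |S1| − |S1∩S2| = 24 − 2.5 = 21.50.

21.50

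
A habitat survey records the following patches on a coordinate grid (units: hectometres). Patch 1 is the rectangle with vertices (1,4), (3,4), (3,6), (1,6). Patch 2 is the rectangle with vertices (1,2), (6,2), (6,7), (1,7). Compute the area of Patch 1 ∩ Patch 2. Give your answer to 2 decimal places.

|Patch 1∩Patch 2|: x∈[1,3], y∈[4,6] → 2·2 = 4.

4.00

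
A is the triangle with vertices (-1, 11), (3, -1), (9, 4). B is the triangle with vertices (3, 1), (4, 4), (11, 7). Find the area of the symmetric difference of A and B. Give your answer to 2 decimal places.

40.80

|A| = 46, |B| = 9, |A∩B| = 7.0986.
|A △ B| = |A| + |B| − 2·|A∩B| = 46 + 9 − 14.1973 = 40.80.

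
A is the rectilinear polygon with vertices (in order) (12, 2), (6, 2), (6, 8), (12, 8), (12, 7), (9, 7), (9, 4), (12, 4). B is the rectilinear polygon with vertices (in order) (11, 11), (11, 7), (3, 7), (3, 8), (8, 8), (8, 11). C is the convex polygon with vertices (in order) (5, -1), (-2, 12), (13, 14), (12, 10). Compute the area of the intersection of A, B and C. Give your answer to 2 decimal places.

The intersection is the polygon with vertices (8,8), (10.727,8), (10.091,7), (9,7), (6,7), (6,8).
By the shoelace formula its area is 4.41.

4.41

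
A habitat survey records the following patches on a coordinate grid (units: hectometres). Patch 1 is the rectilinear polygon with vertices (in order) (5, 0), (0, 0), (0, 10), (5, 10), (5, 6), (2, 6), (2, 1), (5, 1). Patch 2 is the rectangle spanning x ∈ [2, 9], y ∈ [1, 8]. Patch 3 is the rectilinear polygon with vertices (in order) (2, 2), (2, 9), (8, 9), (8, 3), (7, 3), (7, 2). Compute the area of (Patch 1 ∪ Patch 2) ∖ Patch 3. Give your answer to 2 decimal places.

40.00

|Patch 1 ∪ Patch 2| = 78.
|(Patch 1 ∪ Patch 2) ∩ Patch 3| = 38.
|(Patch 1 ∪ Patch 2) ∖ Patch 3| = 78 − 38 = 40.00.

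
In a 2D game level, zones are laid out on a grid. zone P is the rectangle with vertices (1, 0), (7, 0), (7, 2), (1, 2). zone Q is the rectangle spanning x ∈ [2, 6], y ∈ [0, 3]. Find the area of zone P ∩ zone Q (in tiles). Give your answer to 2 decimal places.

8.00

|zone P∩zone Q|: x∈[2,6], y∈[0,2] → 4·2 = 8.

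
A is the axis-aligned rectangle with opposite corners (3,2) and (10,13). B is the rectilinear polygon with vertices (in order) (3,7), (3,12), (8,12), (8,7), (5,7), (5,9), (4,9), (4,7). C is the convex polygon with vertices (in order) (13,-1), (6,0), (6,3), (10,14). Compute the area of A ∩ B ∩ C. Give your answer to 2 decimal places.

The intersection is the polygon with vertices (8,7), (7.455,7), (8,8.5).
By the shoelace formula its area is 0.41.

0.41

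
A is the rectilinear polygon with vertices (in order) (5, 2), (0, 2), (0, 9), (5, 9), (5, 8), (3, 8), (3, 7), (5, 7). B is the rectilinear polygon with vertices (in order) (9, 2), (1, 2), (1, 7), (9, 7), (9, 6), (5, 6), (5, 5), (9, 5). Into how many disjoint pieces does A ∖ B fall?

1

A ∖ B is a single connected region.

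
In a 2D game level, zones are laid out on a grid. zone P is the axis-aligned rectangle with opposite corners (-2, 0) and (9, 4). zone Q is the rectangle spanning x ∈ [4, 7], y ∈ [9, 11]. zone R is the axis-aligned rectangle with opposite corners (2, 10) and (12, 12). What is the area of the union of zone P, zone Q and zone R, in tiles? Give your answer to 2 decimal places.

By inclusion–exclusion:
Individual areas: |zone P| = 44, |zone Q| = 6, |zone R| = 20.
|zone P∩zone Q| = 0 (no overlap).
|zone P∩zone R| = 0 (no overlap).
|zone Q∩zone R|: x∈[4,7], y∈[10,11] → 3·1 = 3.
|zone P∩zone Q∩zone R| = 0.
|zone P ∪ zone Q ∪ zone R| = 70 − 3 + 0 = 67.00.

67.00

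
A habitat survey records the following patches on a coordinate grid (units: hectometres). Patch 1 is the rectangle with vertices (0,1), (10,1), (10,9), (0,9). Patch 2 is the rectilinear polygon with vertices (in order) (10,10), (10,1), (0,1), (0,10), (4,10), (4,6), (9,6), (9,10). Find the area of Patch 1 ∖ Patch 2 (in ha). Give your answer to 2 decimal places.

|Patch 1| = 80, |Patch 1∩Patch 2| = 65.
|Patch 1 ∖ Patch 2| = |Patch 1| − |Patch 1∩Patch 2| = 80 − 65 = 15.00.

15.00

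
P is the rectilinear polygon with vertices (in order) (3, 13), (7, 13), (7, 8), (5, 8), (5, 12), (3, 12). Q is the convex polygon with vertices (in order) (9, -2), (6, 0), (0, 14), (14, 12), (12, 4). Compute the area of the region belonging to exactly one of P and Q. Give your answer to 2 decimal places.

|P| = 12, |Q| = 124, |P∩Q| = 12.
|P △ Q| = |P| + |Q| − 2·|P∩Q| = 12 + 124 − 24 = 112.00.

112.00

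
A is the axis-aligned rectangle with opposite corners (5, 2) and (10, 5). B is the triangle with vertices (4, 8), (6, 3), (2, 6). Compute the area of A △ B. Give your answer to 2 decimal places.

20.35

|A| = 15, |B| = 7, |A∩B| = 0.825.
|A △ B| = |A| + |B| − 2·|A∩B| = 15 + 7 − 1.65 = 20.35.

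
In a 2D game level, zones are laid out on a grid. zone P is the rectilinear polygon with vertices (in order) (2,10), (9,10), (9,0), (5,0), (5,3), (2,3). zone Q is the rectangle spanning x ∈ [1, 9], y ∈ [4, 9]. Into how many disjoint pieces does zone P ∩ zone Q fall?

zone P ∩ zone Q is a single connected region.

1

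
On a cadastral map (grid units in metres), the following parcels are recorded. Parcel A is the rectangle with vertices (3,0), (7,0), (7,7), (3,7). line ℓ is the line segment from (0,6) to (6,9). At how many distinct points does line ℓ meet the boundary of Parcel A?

0

The segment lies entirely outside Parcel A and never meets its boundary.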